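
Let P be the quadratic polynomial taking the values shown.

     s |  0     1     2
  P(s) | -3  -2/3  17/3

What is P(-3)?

14

Write P(s) = as^2 + bs + c. Substituting each data point gives a linear system:
  c = -3
  a + b + c = -2/3
  4a + 2b + c = 17/3
Solving the system yields a = 2, b = 1/3, c = -3.
So P(s) = 2s² + (1/3)s - 3.
Then P(-3) = 14.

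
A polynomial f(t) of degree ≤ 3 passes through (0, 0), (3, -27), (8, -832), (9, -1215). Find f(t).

f(t) = -2t^3 + 3t^2

Using the Lagrange interpolation formula with nodes 0, 3, 8, 9:
  L_0(t) = (t - 3)(t - 8)(t - 9) / -216
  L_1(t) = t(t - 8)(t - 9) / 90
  L_2(t) = t(t - 3)(t - 9) / -40
  L_3(t) = t(t - 3)(t - 8) / 54
Then f(t) = 0·L_0(t) - 27·L_1(t) - 832·L_2(t) - 1215·L_3(t).
Expanding and collecting terms gives f(t) = -2t^3 + 3t^2.
Check: f(8) = -832. ✓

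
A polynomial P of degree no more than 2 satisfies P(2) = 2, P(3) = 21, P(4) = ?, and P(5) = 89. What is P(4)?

On equispaced nodes a degree-2 polynomial has vanishing third forward difference, so
  - P(2) + 3·P(3) - 3·P(4) + P(5) = 0.
Substituting the known values and solving for P(4):
  -3·P(4) = -150
  P(4) = 50.

50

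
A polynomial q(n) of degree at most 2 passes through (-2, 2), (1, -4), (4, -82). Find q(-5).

Forward differences of the values at n = -2, 1, 4:
  q  : 2  -4  -82
  Δ  : -6  -78
  Δ^2: -72
The second differences are constant, confirming degree 2.
Interpolating (Newton forward form) and evaluating at n = -5 gives q(-5) = -64.

-64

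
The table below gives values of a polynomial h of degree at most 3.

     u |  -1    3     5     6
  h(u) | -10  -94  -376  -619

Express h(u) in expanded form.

Write h(u) = au^3 + bu^2 + cu + d. Substituting each data point gives a linear system:
  -a + b - c + d = -10
  27a + 9b + 3c + d = -94
  125a + 25b + 5c + d = -376
  216a + 36b + 6c + d = -619
Solving the system yields a = -2, b = -6, c = 5, d = -1.
So h(u) = -2u^3 - 6u^2 + 5u - 1.
Check: h(6) = -619. ✓

h(u) = -2u^3 - 6u^2 + 5u - 1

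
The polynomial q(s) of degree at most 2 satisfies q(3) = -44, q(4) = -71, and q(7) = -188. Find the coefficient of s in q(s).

-6

Write q(s) = as^2 + bs + c. Substituting each data point gives a linear system:
  9a + 3b + c = -44
  16a + 4b + c = -71
  49a + 7b + c = -188
Solving the system yields a = -3, b = -6, c = 1.
So q(s) = -3s^2 - 6s + 1.
The coefficient of s is -6.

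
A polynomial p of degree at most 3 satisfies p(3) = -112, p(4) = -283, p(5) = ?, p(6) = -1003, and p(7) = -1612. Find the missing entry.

-570

On equispaced nodes a degree-3 polynomial has vanishing fourth forward difference, so
  p(3) - 4·p(4) + 6·p(5) - 4·p(6) + p(7) = 0.
Substituting the known values and solving for p(5):
  6·p(5) = -3420
  p(5) = -570.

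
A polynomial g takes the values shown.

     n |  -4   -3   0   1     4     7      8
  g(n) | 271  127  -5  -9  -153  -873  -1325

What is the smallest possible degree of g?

3

Divided differences on the nodes -4, -3, 0, 1, 4, 7, 8:
  order 0: 271  127  -5  -9  -153  -873  -1325
  order 1: -144  -44  -4  -48  -240  -452
  order 2: 25  10  -11  -32  -53
  order 3: -3  -3  -3  -3
  order 4: 0  0  0
  order 5: 0  0
  order 6: 0
The order-3 divided differences are all -3 (nonzero) and every higher order vanishes, so the data lies on a polynomial of degree exactly 3.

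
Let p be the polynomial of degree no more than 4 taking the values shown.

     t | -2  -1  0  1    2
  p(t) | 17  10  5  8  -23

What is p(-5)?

-730

Write p(t) = at^4 + bt^3 + ct^2 + dt + e. Substituting each data point gives a linear system:
  16a - 8b + 4c - 2d + e = 17
  a - b + c - d + e = 10
  e = 5
  a + b + c + d + e = 8
  16a + 8b + 4c + 2d + e = -23
Solving the system yields a = -2, b = -3, c = 6, d = 2, e = 5.
So p(t) = -2t^4 - 3t^3 + 6t^2 + 2t + 5.
Then p(-5) = -730.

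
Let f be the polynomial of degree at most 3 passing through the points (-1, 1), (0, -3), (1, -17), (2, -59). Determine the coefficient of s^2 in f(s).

-5

Write f(s) = as^3 + bs^2 + cs + d. Substituting each data point gives a linear system:
  -a + b - c + d = 1
  d = -3
  a + b + c + d = -17
  8a + 4b + 2c + d = -59
Solving the system yields a = -3, b = -5, c = -6, d = -3.
So f(s) = -3s^3 - 5s^2 - 6s - 3.
The coefficient of s^2 is -5.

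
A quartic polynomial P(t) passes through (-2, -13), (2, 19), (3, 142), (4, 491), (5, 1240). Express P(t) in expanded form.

P(t) = 2t^4 + t^3 - 6t^2 + 4t - 5

Using the Lagrange interpolation formula with nodes -2, 2, 3, 4, 5:
  L_0(t) = (t - 2)(t - 3)(t - 4)(t - 5) / 840
  L_1(t) = (t + 2)(t - 3)(t - 4)(t - 5) / -24
  L_2(t) = (t + 2)(t - 2)(t - 4)(t - 5) / 10
  L_3(t) = (t + 2)(t - 2)(t - 3)(t - 5) / -12
  L_4(t) = (t + 2)(t - 2)(t - 3)(t - 4) / 42
Then P(t) = -13·L_0(t) + 19·L_1(t) + 142·L_2(t) + 491·L_3(t) + 1240·L_4(t).
Expanding and collecting terms gives P(t) = 2t^4 + t^3 - 6t^2 + 4t - 5.
Check: P(-2) = -13. ✓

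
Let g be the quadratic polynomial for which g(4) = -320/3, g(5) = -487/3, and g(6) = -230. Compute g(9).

-505

Using the Lagrange interpolation formula with nodes 4, 5, 6:
  L_0(n) = (n - 5)(n - 6) / 2
  L_1(n) = (n - 4)(n - 6) / -1
  L_2(n) = (n - 4)(n - 5) / 2
Then g(n) = -320/3·L_0(n) - 487/3·L_1(n) - 230·L_2(n).
Expanding and collecting terms gives g(n) = -6n² - (5/3)n - 4.
Evaluating at n = 9: g(9) = -505.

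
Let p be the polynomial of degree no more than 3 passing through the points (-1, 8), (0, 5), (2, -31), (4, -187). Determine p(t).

Write p(t) = at^3 + bt^2 + ct + d. Substituting each data point gives a linear system:
  -a + b - c + d = 8
  d = 5
  8a + 4b + 2c + d = -31
  64a + 16b + 4c + d = -187
Solving the system yields a = -2, b = -3, c = -4, d = 5.
So p(t) = -2t^3 - 3t^2 - 4t + 5.
Check: p(4) = -187. ✓

p(t) = -2t^3 - 3t^2 - 4t + 5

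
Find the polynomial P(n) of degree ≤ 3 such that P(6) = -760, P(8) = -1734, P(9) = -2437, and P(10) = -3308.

Using the Lagrange interpolation formula with nodes 6, 8, 9, 10:
  L_0(n) = (n - 8)(n - 9)(n - 10) / -24
  L_1(n) = (n - 6)(n - 9)(n - 10) / 4
  L_2(n) = (n - 6)(n - 8)(n - 10) / -3
  L_3(n) = (n - 6)(n - 8)(n - 9) / 8
Then P(n) = -760·L_0(n) - 1734·L_1(n) - 2437·L_2(n) - 3308·L_3(n).
Expanding and collecting terms gives P(n) = -3n^3 - 3n^2 - n + 2.
Check: P(9) = -2437. ✓

P(n) = -3n^3 - 3n^2 - n + 2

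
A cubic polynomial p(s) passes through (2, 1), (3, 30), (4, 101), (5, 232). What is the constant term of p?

-3

Write p(s) = as^3 + bs^2 + cs + d. Substituting each data point gives a linear system:
  8a + 4b + 2c + d = 1
  27a + 9b + 3c + d = 30
  64a + 16b + 4c + d = 101
  125a + 25b + 5c + d = 232
Solving the system yields a = 3, b = -6, c = 2, d = -3.
So p(s) = 3s³ - 6s² + 2s - 3.
The constant term is -3.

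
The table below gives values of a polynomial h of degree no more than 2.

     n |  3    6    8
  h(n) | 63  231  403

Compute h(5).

163

Using the Lagrange interpolation formula with nodes 3, 6, 8:
  L_0(n) = (n - 6)(n - 8) / 15
  L_1(n) = (n - 3)(n - 8) / -6
  L_2(n) = (n - 3)(n - 6) / 10
Then h(n) = 63·L_0(n) + 231·L_1(n) + 403·L_2(n).
Expanding and collecting terms gives h(n) = 6n^2 + 2n + 3.
Evaluating at n = 5: h(5) = 163.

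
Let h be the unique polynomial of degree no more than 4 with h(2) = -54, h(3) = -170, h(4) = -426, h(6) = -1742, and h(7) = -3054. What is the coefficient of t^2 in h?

-6

Write h(t) = at^4 + bt^3 + ct^2 + dt + e. Substituting each data point gives a linear system:
  16a + 8b + 4c + 2d + e = -54
  81a + 27b + 9c + 3d + e = -170
  256a + 64b + 16c + 4d + e = -426
  1296a + 216b + 36c + 6d + e = -1742
  2401a + 343b + 49c + 7d + e = -3054
Solving the system yields a = -1, b = -1, c = -6, d = -2, e = -2.
So h(t) = -t^4 - t^3 - 6t^2 - 2t - 2.
The coefficient of t^2 is -6.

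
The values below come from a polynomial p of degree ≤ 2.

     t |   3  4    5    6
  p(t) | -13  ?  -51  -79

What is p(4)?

-29

The 3 known points determine the degree-2 polynomial uniquely.
Write p(t) = at^2 + bt + c. Substituting each data point gives a linear system:
  9a + 3b + c = -13
  25a + 5b + c = -51
  36a + 6b + c = -79
Solving the system yields a = -3, b = 5, c = -1.
So p(t) = -3t² + 5t - 1.
Then p(4) = -29.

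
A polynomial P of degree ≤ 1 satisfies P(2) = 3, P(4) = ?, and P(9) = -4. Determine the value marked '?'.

1

The 2 known points determine the degree-1 polynomial uniquely.
Write P(u) = au + b. Substituting each data point gives a linear system:
  2a + b = 3
  9a + b = -4
Solving the system yields a = -1, b = 5.
So P(u) = -u + 5.
Then P(4) = 1.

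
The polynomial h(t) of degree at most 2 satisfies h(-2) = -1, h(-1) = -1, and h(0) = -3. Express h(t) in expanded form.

h(t) = -t^2 - 3t - 3

Write h(t) = at^2 + bt + c. Substituting each data point gives a linear system:
  4a - 2b + c = -1
  a - b + c = -1
  c = -3
Solving the system yields a = -1, b = -3, c = -3.
So h(t) = -t² - 3t - 3.
Check: h(-1) = -1. ✓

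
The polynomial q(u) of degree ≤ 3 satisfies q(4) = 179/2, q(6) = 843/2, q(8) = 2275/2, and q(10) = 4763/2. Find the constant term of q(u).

Write q(u) = au^3 + bu^2 + cu + d. Substituting each data point gives a linear system:
  64a + 16b + 4c + d = 179/2
  216a + 36b + 6c + d = 843/2
  512a + 64b + 8c + d = 2275/2
  1000a + 100b + 10c + d = 4763/2
Solving the system yields a = 3, b = -6, c = -2, d = 3/2.
So q(u) = 3u³ - 6u² - 2u + 3/2.
The constant term is 3/2.

3/2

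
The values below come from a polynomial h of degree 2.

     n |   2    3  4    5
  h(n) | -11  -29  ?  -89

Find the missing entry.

-55

The 3 known points determine the degree-2 polynomial uniquely.
Write h(n) = an^2 + bn + c. Substituting each data point gives a linear system:
  4a + 2b + c = -11
  9a + 3b + c = -29
  25a + 5b + c = -89
Solving the system yields a = -4, b = 2, c = 1.
So h(n) = -4n^2 + 2n + 1.
Then h(4) = -55.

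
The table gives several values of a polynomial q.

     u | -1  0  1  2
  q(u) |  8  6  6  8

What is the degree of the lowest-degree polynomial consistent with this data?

Forward differences of the values at u = -1, 0, 1, 2:
  q  : 8  6  6  8
  Δ  : -2  0  2
  Δ^2: 2  2
  Δ^3: 0
The second differences are constant (2) and nonzero, while all higher differences vanish, so the minimal degree is 2.

2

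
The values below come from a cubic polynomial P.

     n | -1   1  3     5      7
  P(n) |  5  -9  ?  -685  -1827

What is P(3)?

On equispaced nodes a degree-3 polynomial has vanishing fourth forward difference, so
  P(-1) - 4·P(1) + 6·P(3) - 4·P(5) + P(7) = 0.
Substituting the known values and solving for P(3):
  6·P(3) = -954
  P(3) = -159.

-159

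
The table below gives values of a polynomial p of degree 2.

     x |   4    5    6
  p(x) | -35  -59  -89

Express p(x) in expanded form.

p(x) = -3x^2 + 3x + 1

Using the Lagrange interpolation formula with nodes 4, 5, 6:
  L_0(x) = (x - 5)(x - 6) / 2
  L_1(x) = (x - 4)(x - 6) / -1
  L_2(x) = (x - 4)(x - 5) / 2
Then p(x) = -35·L_0(x) - 59·L_1(x) - 89·L_2(x).
Expanding and collecting terms gives p(x) = -3x² + 3x + 1.
Check: p(4) = -35. ✓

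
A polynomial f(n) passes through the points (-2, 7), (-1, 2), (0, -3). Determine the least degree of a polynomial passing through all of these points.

Forward differences of the values at n = -2, -1, 0:
  f  : 7  2  -3
  Δ  : -5  -5
  Δ^2: 0
The first differences are constant (-5) and nonzero, while all higher differences vanish, so the minimal degree is 1.

1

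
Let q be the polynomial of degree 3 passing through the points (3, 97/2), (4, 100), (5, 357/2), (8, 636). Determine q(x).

Write q(x) = ax^3 + bx^2 + cx + d. Substituting each data point gives a linear system:
  27a + 9b + 3c + d = 97/2
  64a + 16b + 4c + d = 100
  125a + 25b + 5c + d = 357/2
  512a + 64b + 8c + d = 636
Solving the system yields a = 1, b = 3/2, c = 4, d = -4.
So q(x) = x^3 + (3/2)x^2 + 4x - 4.
Check: q(3) = 97/2. ✓

q(x) = x^3 + (3/2)x^2 + 4x - 4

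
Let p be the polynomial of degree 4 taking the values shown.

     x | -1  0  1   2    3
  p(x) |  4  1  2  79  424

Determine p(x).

Write p(x) = ax^4 + bx^3 + cx^2 + dx + e. Substituting each data point gives a linear system:
  a - b + c - d + e = 4
  e = 1
  a + b + c + d + e = 2
  16a + 8b + 4c + 2d + e = 79
  81a + 27b + 9c + 3d + e = 424
Solving the system yields a = 5, b = 2, c = -3, d = -3, e = 1.
So p(x) = 5x^4 + 2x^3 - 3x^2 - 3x + 1.
Check: p(2) = 79. ✓

p(x) = 5x^4 + 2x^3 - 3x^2 - 3x + 1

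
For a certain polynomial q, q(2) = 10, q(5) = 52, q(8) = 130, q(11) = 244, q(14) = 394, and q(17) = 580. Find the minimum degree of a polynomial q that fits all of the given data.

Forward differences of the values at s = 2, 5, 8, 11, 14, 17:
  q  : 10  52  130  244  394  580
  Δ  : 42  78  114  150  186
  Δ^2: 36  36  36  36
  Δ^3: 0  0  0
  Δ^4: 0  0
  Δ^5: 0
The second differences are constant (36) and nonzero, while all higher differences vanish, so the minimal degree is 2.

2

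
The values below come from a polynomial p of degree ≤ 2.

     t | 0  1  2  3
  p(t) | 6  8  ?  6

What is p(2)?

The 3 known points determine the degree-2 polynomial uniquely.
Write p(t) = at^2 + bt + c. Substituting each data point gives a linear system:
  c = 6
  a + b + c = 8
  9a + 3b + c = 6
Solving the system yields a = -1, b = 3, c = 6.
So p(t) = -t^2 + 3t + 6.
Then p(2) = 8.

8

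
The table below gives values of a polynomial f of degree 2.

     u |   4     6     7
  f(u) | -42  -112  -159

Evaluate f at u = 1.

3

Write f(u) = au^2 + bu + c. Substituting each data point gives a linear system:
  16a + 4b + c = -42
  36a + 6b + c = -112
  49a + 7b + c = -159
Solving the system yields a = -4, b = 5, c = 2.
So f(u) = -4u^2 + 5u + 2.
Then f(1) = 3.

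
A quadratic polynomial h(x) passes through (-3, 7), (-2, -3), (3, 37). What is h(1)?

Write h(x) = ax^2 + bx + c. Substituting each data point gives a linear system:
  9a - 3b + c = 7
  4a - 2b + c = -3
  9a + 3b + c = 37
Solving the system yields a = 3, b = 5, c = -5.
So h(x) = 3x^2 + 5x - 5.
Then h(1) = 3.

3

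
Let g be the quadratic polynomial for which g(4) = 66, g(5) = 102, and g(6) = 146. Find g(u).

Using the Lagrange interpolation formula with nodes 4, 5, 6:
  L_0(u) = (u - 5)(u - 6) / 2
  L_1(u) = (u - 4)(u - 6) / -1
  L_2(u) = (u - 4)(u - 5) / 2
Then g(u) = 66·L_0(u) + 102·L_1(u) + 146·L_2(u).
Expanding and collecting terms gives g(u) = 4u^2 + 2.
Check: g(6) = 146. ✓

g(u) = 4u^2 + 2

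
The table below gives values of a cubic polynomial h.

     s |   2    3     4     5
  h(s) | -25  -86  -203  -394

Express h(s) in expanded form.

h(s) = -3s^3 - s^2 + s + 1

Write h(s) = as^3 + bs^2 + cs + d. Substituting each data point gives a linear system:
  8a + 4b + 2c + d = -25
  27a + 9b + 3c + d = -86
  64a + 16b + 4c + d = -203
  125a + 25b + 5c + d = -394
Solving the system yields a = -3, b = -1, c = 1, d = 1.
So h(s) = -3s³ - s² + s + 1.
Check: h(4) = -203. ✓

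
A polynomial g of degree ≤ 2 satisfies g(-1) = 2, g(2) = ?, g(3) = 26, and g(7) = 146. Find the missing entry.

The 3 known points determine the degree-2 polynomial uniquely.
Write g(n) = an^2 + bn + c. Substituting each data point gives a linear system:
  a - b + c = 2
  9a + 3b + c = 26
  49a + 7b + c = 146
Solving the system yields a = 3, b = 0, c = -1.
So g(n) = 3n^2 - 1.
Then g(2) = 11.

11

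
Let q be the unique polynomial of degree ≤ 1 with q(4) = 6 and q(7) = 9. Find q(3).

Using the Lagrange interpolation formula with nodes 4, 7:
  L_0(u) = (u - 7) / -3
  L_1(u) = (u - 4) / 3
Then q(u) = 6·L_0(u) + 9·L_1(u).
Expanding and collecting terms gives q(u) = u + 2.
Evaluating at u = 3: q(3) = 5.

5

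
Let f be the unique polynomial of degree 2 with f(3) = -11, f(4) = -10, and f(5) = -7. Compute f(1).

-7

Forward differences of the values at x = 3, 4, 5:
  f  : -11  -10  -7
  Δ  : 1  3
  Δ^2: 2
The second differences are constant, confirming degree 2.
Interpolating (Newton forward form) and evaluating at x = 1 gives f(1) = -7.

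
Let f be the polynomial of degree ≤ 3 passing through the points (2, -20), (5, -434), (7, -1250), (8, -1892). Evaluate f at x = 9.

-2722

Using the Lagrange interpolation formula with nodes 2, 5, 7, 8:
  L_0(x) = (x - 5)(x - 7)(x - 8) / -90
  L_1(x) = (x - 2)(x - 7)(x - 8) / 18
  L_2(x) = (x - 2)(x - 5)(x - 8) / -10
  L_3(x) = (x - 2)(x - 5)(x - 7) / 18
Then f(x) = -20·L_0(x) - 434·L_1(x) - 1250·L_2(x) - 1892·L_3(x).
Expanding and collecting terms gives f(x) = -4x^3 + 2x^2 + 4x - 4.
Evaluating at x = 9: f(9) = -2722.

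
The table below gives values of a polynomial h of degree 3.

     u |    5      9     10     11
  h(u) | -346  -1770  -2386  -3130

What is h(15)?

-7626

Write h(u) = au^3 + bu^2 + cu + d. Substituting each data point gives a linear system:
  125a + 25b + 5c + d = -346
  729a + 81b + 9c + d = -1770
  1000a + 100b + 10c + d = -2386
  1331a + 121b + 11c + d = -3130
Solving the system yields a = -2, b = -4, c = 2, d = -6.
So h(u) = -2u^3 - 4u^2 + 2u - 6.
Then h(15) = -7626.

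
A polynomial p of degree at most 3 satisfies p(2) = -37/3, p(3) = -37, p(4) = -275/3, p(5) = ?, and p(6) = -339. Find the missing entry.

On equispaced nodes a degree-3 polynomial has vanishing fourth forward difference, so
  p(2) - 4·p(3) + 6·p(4) - 4·p(5) + p(6) = 0.
Substituting the known values and solving for p(5):
  -4·p(5) = 2260/3
  p(5) = -565/3.

-565/3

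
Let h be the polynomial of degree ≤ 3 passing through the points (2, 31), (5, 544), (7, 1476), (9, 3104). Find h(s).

h(s) = 4s^3 + 3s^2 - 6s - 1

Using the Lagrange interpolation formula with nodes 2, 5, 7, 9:
  L_0(s) = (s - 5)(s - 7)(s - 9) / -105
  L_1(s) = (s - 2)(s - 7)(s - 9) / 24
  L_2(s) = (s - 2)(s - 5)(s - 9) / -20
  L_3(s) = (s - 2)(s - 5)(s - 7) / 56
Then h(s) = 31·L_0(s) + 544·L_1(s) + 1476·L_2(s) + 3104·L_3(s).
Expanding and collecting terms gives h(s) = 4s³ + 3s² - 6s - 1.
Check: h(9) = 3104. ✓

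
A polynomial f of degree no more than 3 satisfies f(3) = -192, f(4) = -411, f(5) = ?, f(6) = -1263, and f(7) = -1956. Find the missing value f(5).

The 4 known points determine the degree-3 polynomial uniquely.
Write f(x) = ax^3 + bx^2 + cx + d. Substituting each data point gives a linear system:
  27a + 9b + 3c + d = -192
  64a + 16b + 4c + d = -411
  216a + 36b + 6c + d = -1263
  343a + 49b + 7c + d = -1956
Solving the system yields a = -5, b = -4, c = -6, d = -3.
So f(x) = -5x^3 - 4x^2 - 6x - 3.
Then f(5) = -758.

-758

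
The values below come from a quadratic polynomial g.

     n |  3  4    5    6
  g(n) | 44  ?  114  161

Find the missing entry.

On equispaced nodes a degree-2 polynomial has vanishing third forward difference, so
  - g(3) + 3·g(4) - 3·g(5) + g(6) = 0.
Substituting the known values and solving for g(4):
  3·g(4) = 225
  g(4) = 75.

75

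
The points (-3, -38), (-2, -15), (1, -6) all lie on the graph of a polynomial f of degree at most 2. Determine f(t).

Using the Lagrange interpolation formula with nodes -3, -2, 1:
  L_0(t) = (t + 2)(t - 1) / 4
  L_1(t) = (t + 3)(t - 1) / -3
  L_2(t) = (t + 3)(t + 2) / 12
Then f(t) = -38·L_0(t) - 15·L_1(t) - 6·L_2(t).
Expanding and collecting terms gives f(t) = -5t^2 - 2t + 1.
Check: f(1) = -6. ✓

f(t) = -5t^2 - 2t + 1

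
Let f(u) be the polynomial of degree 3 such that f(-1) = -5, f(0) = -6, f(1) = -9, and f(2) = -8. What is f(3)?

3

Write f(u) = au^3 + bu^2 + cu + d. Substituting each data point gives a linear system:
  -a + b - c + d = -5
  d = -6
  a + b + c + d = -9
  8a + 4b + 2c + d = -8
Solving the system yields a = 1, b = -1, c = -3, d = -6.
So f(u) = u^3 - u^2 - 3u - 6.
Then f(3) = 3.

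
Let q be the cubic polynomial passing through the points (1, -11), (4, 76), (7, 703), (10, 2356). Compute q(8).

Forward differences of the values at t = 1, 4, 7, 10:
  q  : -11  76  703  2356
  Δ  : 87  627  1653
  Δ^2: 540  1026
  Δ^3: 486
The third differences are constant, confirming degree 3.
Interpolating (Newton forward form) and evaluating at t = 8 gives q(8) = 1116.

1116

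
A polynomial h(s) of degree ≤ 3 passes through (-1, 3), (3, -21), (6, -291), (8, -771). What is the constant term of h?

-3

Write h(s) = as^3 + bs^2 + cs + d. Substituting each data point gives a linear system:
  -a + b - c + d = 3
  27a + 9b + 3c + d = -21
  216a + 36b + 6c + d = -291
  512a + 64b + 8c + d = -771
Solving the system yields a = -2, b = 4, c = 0, d = -3.
So h(s) = -2s^3 + 4s^2 - 3.
The constant term is -3.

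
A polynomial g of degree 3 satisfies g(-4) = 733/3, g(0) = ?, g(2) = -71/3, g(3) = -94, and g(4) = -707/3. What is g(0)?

-1

The 4 known points determine the degree-3 polynomial uniquely.
Write g(n) = an^3 + bn^2 + cn + d. Substituting each data point gives a linear system:
  -64a + 16b - 4c + d = 733/3
  8a + 4b + 2c + d = -71/3
  27a + 9b + 3c + d = -94
  64a + 16b + 4c + d = -707/3
Solving the system yields a = -4, b = 1/3, c = 4, d = -1.
So g(n) = -4n^3 + (1/3)n^2 + 4n - 1.
Then g(0) = -1.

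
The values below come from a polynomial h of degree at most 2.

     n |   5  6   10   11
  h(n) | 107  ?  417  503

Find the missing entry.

The 3 known points determine the degree-2 polynomial uniquely.
Write h(n) = an^2 + bn + c. Substituting each data point gives a linear system:
  25a + 5b + c = 107
  100a + 10b + c = 417
  121a + 11b + c = 503
Solving the system yields a = 4, b = 2, c = -3.
So h(n) = 4n^2 + 2n - 3.
Then h(6) = 153.

153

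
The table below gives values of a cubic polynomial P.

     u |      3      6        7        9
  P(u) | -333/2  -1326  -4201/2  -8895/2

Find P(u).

P(u) = -6u^3 - u^2 + (1/2)u + 3

Write P(u) = au^3 + bu^2 + cu + d. Substituting each data point gives a linear system:
  27a + 9b + 3c + d = -333/2
  216a + 36b + 6c + d = -1326
  343a + 49b + 7c + d = -4201/2
  729a + 81b + 9c + d = -8895/2
Solving the system yields a = -6, b = -1, c = 1/2, d = 3.
So P(u) = -6u^3 - u^2 + (1/2)u + 3.
Check: P(7) = -4201/2. ✓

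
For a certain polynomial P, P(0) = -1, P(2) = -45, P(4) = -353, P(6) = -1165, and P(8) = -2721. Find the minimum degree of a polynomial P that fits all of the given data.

3

Forward differences of the values at u = 0, 2, 4, 6, 8:
  P  : -1  -45  -353  -1165  -2721
  Δ  : -44  -308  -812  -1556
  Δ^2: -264  -504  -744
  Δ^3: -240  -240
  Δ^4: 0
The third differences are constant (-240) and nonzero, while all higher differences vanish, so the minimal degree is 3.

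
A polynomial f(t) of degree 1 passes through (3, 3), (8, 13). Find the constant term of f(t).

-3

Write f(t) = at + b. Substituting each data point gives a linear system:
  3a + b = 3
  8a + b = 13
Solving the system yields a = 2, b = -3.
So f(t) = 2t - 3.
The constant term is -3.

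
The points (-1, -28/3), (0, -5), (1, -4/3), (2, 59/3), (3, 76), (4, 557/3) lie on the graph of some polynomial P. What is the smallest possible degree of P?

Forward differences of the values at x = -1, 0, 1, 2, 3, 4:
  P  : -28/3  -5  -4/3  59/3  76  557/3
  Δ  : 13/3  11/3  21  169/3  329/3
  Δ^2: -2/3  52/3  106/3  160/3
  Δ^3: 18  18  18
  Δ^4: 0  0
  Δ^5: 0
The third differences are constant (18) and nonzero, while all higher differences vanish, so the minimal degree is 3.

3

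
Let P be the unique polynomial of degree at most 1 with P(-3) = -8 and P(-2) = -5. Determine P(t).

P(t) = 3t + 1

Write P(t) = at + b. Substituting each data point gives a linear system:
  -3a + b = -8
  -2a + b = -5
Solving the system yields a = 3, b = 1.
So P(t) = 3t + 1.
Check: P(-3) = -8. ✓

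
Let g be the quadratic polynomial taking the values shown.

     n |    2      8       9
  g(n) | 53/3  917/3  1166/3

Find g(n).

Write g(n) = an^2 + bn + c. Substituting each data point gives a linear system:
  4a + 2b + c = 53/3
  64a + 8b + c = 917/3
  81a + 9b + c = 1166/3
Solving the system yields a = 5, b = -2, c = 5/3.
So g(n) = 5n^2 - 2n + 5/3.
Check: g(8) = 917/3. ✓

g(n) = 5n^2 - 2n + 5/3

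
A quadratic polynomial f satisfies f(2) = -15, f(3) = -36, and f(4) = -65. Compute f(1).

Using the Lagrange interpolation formula with nodes 2, 3, 4:
  L_0(t) = (t - 3)(t - 4) / 2
  L_1(t) = (t - 2)(t - 4) / -1
  L_2(t) = (t - 2)(t - 3) / 2
Then f(t) = -15·L_0(t) - 36·L_1(t) - 65·L_2(t).
Expanding and collecting terms gives f(t) = -4t² - t + 3.
Evaluating at t = 1: f(1) = -2.

-2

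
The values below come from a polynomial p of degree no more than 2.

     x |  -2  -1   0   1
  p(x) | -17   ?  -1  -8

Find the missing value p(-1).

On equispaced nodes a degree-2 polynomial has vanishing third forward difference, so
  - p(-2) + 3·p(-1) - 3·p(0) + p(1) = 0.
Substituting the known values and solving for p(-1):
  3·p(-1) = -12
  p(-1) = -4.

-4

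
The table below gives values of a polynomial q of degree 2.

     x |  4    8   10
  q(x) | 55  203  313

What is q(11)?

377

Using the Lagrange interpolation formula with nodes 4, 8, 10:
  L_0(x) = (x - 8)(x - 10) / 24
  L_1(x) = (x - 4)(x - 10) / -8
  L_2(x) = (x - 4)(x - 8) / 12
Then q(x) = 55·L_0(x) + 203·L_1(x) + 313·L_2(x).
Expanding and collecting terms gives q(x) = 3x^2 + x + 3.
Evaluating at x = 11: q(11) = 377.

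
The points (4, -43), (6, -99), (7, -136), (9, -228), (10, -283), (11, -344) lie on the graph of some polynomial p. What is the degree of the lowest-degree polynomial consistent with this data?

Divided differences on the nodes 4, 6, 7, 9, 10, 11:
  order 0: -43  -99  -136  -228  -283  -344
  order 1: -28  -37  -46  -55  -61
  order 2: -3  -3  -3  -3
  order 3: 0  0  0
  order 4: 0  0
  order 5: 0
The order-2 divided differences are all -3 (nonzero) and every higher order vanishes, so the data lies on a polynomial of degree exactly 2.

2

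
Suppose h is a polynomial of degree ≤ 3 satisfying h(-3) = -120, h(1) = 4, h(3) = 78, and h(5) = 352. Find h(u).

h(u) = 3u^3 - 2u^2 + 6u - 3

Using the Lagrange interpolation formula with nodes -3, 1, 3, 5:
  L_0(u) = (u - 1)(u - 3)(u - 5) / -192
  L_1(u) = (u + 3)(u - 3)(u - 5) / 32
  L_2(u) = (u + 3)(u - 1)(u - 5) / -24
  L_3(u) = (u + 3)(u - 1)(u - 3) / 64
Then h(u) = -120·L_0(u) + 4·L_1(u) + 78·L_2(u) + 352·L_3(u).
Expanding and collecting terms gives h(u) = 3u^3 - 2u^2 + 6u - 3.
Check: h(1) = 4. ✓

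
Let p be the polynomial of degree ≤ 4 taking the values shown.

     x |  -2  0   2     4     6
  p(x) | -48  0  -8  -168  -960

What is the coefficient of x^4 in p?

Write p(x) = ax^4 + bx^3 + cx^2 + dx + e. Substituting each data point gives a linear system:
  16a - 8b + 4c - 2d + e = -48
  e = 0
  16a + 8b + 4c + 2d + e = -8
  256a + 64b + 16c + 4d + e = -168
  1296a + 216b + 36c + 6d + e = -960
Solving the system yields a = -1, b = 2, c = -3, d = 2, e = 0.
So p(x) = -x^4 + 2x^3 - 3x^2 + 2x.
The leading coefficient is -1.

-1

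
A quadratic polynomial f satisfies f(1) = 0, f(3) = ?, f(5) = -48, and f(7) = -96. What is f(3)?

-16

The 3 known points determine the degree-2 polynomial uniquely.
Write f(u) = au^2 + bu + c. Substituting each data point gives a linear system:
  a + b + c = 0
  25a + 5b + c = -48
  49a + 7b + c = -96
Solving the system yields a = -2, b = 0, c = 2.
So f(u) = -2u² + 2.
Then f(3) = -16.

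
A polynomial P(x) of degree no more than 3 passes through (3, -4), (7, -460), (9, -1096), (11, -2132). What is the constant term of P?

Write P(x) = ax^3 + bx^2 + cx + d. Substituting each data point gives a linear system:
  27a + 9b + 3c + d = -4
  343a + 49b + 7c + d = -460
  729a + 81b + 9c + d = -1096
  1331a + 121b + 11c + d = -2132
Solving the system yields a = -2, b = 4, c = 4, d = 2.
So P(x) = -2x^3 + 4x^2 + 4x + 2.
The constant term is 2.

2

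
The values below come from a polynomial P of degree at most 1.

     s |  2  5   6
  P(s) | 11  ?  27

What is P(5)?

The 2 known points determine the degree-1 polynomial uniquely.
Write P(s) = as + b. Substituting each data point gives a linear system:
  2a + b = 11
  6a + b = 27
Solving the system yields a = 4, b = 3.
So P(s) = 4s + 3.
Then P(5) = 23.

23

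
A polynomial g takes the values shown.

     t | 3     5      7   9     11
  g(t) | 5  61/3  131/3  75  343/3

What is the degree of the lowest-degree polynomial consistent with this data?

Forward differences of the values at t = 3, 5, 7, 9, 11:
  g  : 5  61/3  131/3  75  343/3
  Δ  : 46/3  70/3  94/3  118/3
  Δ^2: 8  8  8
  Δ^3: 0  0
  Δ^4: 0
The second differences are constant (8) and nonzero, while all higher differences vanish, so the minimal degree is 2.

2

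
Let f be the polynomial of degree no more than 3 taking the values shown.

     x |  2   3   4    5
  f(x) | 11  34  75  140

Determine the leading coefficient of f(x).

1

Write f(x) = ax^3 + bx^2 + cx + d. Substituting each data point gives a linear system:
  8a + 4b + 2c + d = 11
  27a + 9b + 3c + d = 34
  64a + 16b + 4c + d = 75
  125a + 25b + 5c + d = 140
Solving the system yields a = 1, b = 0, c = 4, d = -5.
So f(x) = x^3 + 4x - 5.
The leading coefficient is 1.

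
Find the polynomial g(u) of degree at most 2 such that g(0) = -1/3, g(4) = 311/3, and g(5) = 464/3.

Using the Lagrange interpolation formula with nodes 0, 4, 5:
  L_0(u) = (u - 4)(u - 5) / 20
  L_1(u) = u(u - 5) / -4
  L_2(u) = u(u - 4) / 5
Then g(u) = -1/3·L_0(u) + 311/3·L_1(u) + 464/3·L_2(u).
Expanding and collecting terms gives g(u) = 5u^2 + 6u - 1/3.
Check: g(5) = 464/3. ✓

g(u) = 5u^2 + 6u - 1/3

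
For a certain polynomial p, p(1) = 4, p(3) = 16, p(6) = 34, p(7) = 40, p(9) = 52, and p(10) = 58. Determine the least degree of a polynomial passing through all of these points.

Divided differences on the nodes 1, 3, 6, 7, 9, 10:
  order 0: 4  16  34  40  52  58
  order 1: 6  6  6  6  6
  order 2: 0  0  0  0
  order 3: 0  0  0
  order 4: 0  0
  order 5: 0
The order-1 divided differences are all 6 (nonzero) and every higher order vanishes, so the data lies on a polynomial of degree exactly 1.

1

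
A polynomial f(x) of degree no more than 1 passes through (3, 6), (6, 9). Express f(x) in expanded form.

Write f(x) = ax + b. Substituting each data point gives a linear system:
  3a + b = 6
  6a + b = 9
Solving the system yields a = 1, b = 3.
So f(x) = x + 3.
Check: f(3) = 6. ✓

f(x) = x + 3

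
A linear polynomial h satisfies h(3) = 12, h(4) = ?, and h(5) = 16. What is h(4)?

On equispaced nodes a degree-1 polynomial has vanishing second forward difference, so
  h(3) - 2·h(4) + h(5) = 0.
Substituting the known values and solving for h(4):
  -2·h(4) = -28
  h(4) = 14.

14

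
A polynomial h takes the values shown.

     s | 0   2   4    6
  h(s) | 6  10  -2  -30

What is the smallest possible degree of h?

2

Forward differences of the values at s = 0, 2, 4, 6:
  h  : 6  10  -2  -30
  Δ  : 4  -12  -28
  Δ^2: -16  -16
  Δ^3: 0
The second differences are constant (-16) and nonzero, while all higher differences vanish, so the minimal degree is 2.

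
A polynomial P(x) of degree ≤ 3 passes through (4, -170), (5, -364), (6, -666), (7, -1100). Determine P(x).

P(x) = -4x^3 + 6x^2 - 4x + 6

Write P(x) = ax^3 + bx^2 + cx + d. Substituting each data point gives a linear system:
  64a + 16b + 4c + d = -170
  125a + 25b + 5c + d = -364
  216a + 36b + 6c + d = -666
  343a + 49b + 7c + d = -1100
Solving the system yields a = -4, b = 6, c = -4, d = 6.
So P(x) = -4x^3 + 6x^2 - 4x + 6.
Check: P(6) = -666. ✓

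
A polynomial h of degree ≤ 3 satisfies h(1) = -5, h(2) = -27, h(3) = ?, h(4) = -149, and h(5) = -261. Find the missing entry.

-73

On equispaced nodes a degree-3 polynomial has vanishing fourth forward difference, so
  h(1) - 4·h(2) + 6·h(3) - 4·h(4) + h(5) = 0.
Substituting the known values and solving for h(3):
  6·h(3) = -438
  h(3) = -73.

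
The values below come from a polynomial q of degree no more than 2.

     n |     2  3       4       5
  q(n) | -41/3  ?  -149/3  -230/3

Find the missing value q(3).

The 3 known points determine the degree-2 polynomial uniquely.
Write q(n) = an^2 + bn + c. Substituting each data point gives a linear system:
  4a + 2b + c = -41/3
  16a + 4b + c = -149/3
  25a + 5b + c = -230/3
Solving the system yields a = -3, b = 0, c = -5/3.
So q(n) = -3n^2 - 5/3.
Then q(3) = -86/3.

-86/3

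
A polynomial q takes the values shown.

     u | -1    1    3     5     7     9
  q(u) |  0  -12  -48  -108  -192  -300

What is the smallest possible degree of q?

2

Forward differences of the values at u = -1, 1, 3, 5, 7, 9:
  q  : 0  -12  -48  -108  -192  -300
  Δ  : -12  -36  -60  -84  -108
  Δ^2: -24  -24  -24  -24
  Δ^3: 0  0  0
  Δ^4: 0  0
  Δ^5: 0
The second differences are constant (-24) and nonzero, while all higher differences vanish, so the minimal degree is 2.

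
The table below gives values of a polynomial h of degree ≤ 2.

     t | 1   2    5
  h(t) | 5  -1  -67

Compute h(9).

-267

Write h(t) = at^2 + bt + c. Substituting each data point gives a linear system:
  a + b + c = 5
  4a + 2b + c = -1
  25a + 5b + c = -67
Solving the system yields a = -4, b = 6, c = 3.
So h(t) = -4t^2 + 6t + 3.
Then h(9) = -267.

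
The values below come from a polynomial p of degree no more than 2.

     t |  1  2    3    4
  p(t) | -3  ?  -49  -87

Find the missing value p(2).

-21

On equispaced nodes a degree-2 polynomial has vanishing third forward difference, so
  - p(1) + 3·p(2) - 3·p(3) + p(4) = 0.
Substituting the known values and solving for p(2):
  3·p(2) = -63
  p(2) = -21.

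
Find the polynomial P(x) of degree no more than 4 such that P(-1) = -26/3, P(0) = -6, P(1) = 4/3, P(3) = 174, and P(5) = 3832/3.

Write P(x) = ax^4 + bx^3 + cx^2 + dx + e. Substituting each data point gives a linear system:
  a - b + c - d + e = -26/3
  e = -6
  a + b + c + d + e = 4/3
  81a + 27b + 9c + 3d + e = 174
  625a + 125b + 25c + 5d + e = 3832/3
Solving the system yields a = 2, b = 0, c = 1/3, d = 5, e = -6.
So P(x) = 2x⁴ + (1/3)x² + 5x - 6.
Check: P(3) = 174. ✓

P(x) = 2x^4 + (1/3)x^2 + 5x - 6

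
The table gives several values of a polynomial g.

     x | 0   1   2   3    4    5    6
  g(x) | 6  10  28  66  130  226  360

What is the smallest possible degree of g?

3

Forward differences of the values at x = 0, 1, 2, 3, 4, 5, 6:
  g  : 6  10  28  66  130  226  360
  Δ  : 4  18  38  64  96  134
  Δ^2: 14  20  26  32  38
  Δ^3: 6  6  6  6
  Δ^4: 0  0  0
  Δ^5: 0  0
  Δ^6: 0
The third differences are constant (6) and nonzero, while all higher differences vanish, so the minimal degree is 3.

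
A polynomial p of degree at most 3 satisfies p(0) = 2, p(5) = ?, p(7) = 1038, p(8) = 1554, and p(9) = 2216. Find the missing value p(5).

The 4 known points determine the degree-3 polynomial uniquely.
Write p(u) = au^3 + bu^2 + cu + d. Substituting each data point gives a linear system:
  d = 2
  343a + 49b + 7c + d = 1038
  512a + 64b + 8c + d = 1554
  729a + 81b + 9c + d = 2216
Solving the system yields a = 3, b = 1, c = -6, d = 2.
So p(u) = 3u^3 + u^2 - 6u + 2.
Then p(5) = 372.

372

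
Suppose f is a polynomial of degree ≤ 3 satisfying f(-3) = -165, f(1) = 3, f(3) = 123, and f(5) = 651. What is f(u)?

Using the Lagrange interpolation formula with nodes -3, 1, 3, 5:
  L_0(u) = (u - 1)(u - 3)(u - 5) / -192
  L_1(u) = (u + 3)(u - 3)(u - 5) / 32
  L_2(u) = (u + 3)(u - 1)(u - 5) / -24
  L_3(u) = (u + 3)(u - 1)(u - 3) / 64
Then f(u) = -165·L_0(u) + 3·L_1(u) + 123·L_2(u) + 651·L_3(u).
Expanding and collecting terms gives f(u) = 6u^3 - 3u^2 - 6u + 6.
Check: f(3) = 123. ✓

f(u) = 6u^3 - 3u^2 - 6u + 6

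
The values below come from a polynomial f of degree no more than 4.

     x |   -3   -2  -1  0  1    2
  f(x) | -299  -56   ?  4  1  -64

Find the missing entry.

-1

On equispaced nodes a degree-4 polynomial has vanishing fifth forward difference, so
  - f(-3) + 5·f(-2) - 10·f(-1) + 10·f(0) - 5·f(1) + f(2) = 0.
Substituting the known values and solving for f(-1):
  -10·f(-1) = 10
  f(-1) = -1.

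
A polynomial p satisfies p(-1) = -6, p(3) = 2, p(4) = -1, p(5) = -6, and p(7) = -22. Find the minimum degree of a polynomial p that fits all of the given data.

Divided differences on the nodes -1, 3, 4, 5, 7:
  order 0: -6  2  -1  -6  -22
  order 1: 2  -3  -5  -8
  order 2: -1  -1  -1
  order 3: 0  0
  order 4: 0
The order-2 divided differences are all -1 (nonzero) and every higher order vanishes, so the data lies on a polynomial of degree exactly 2.

2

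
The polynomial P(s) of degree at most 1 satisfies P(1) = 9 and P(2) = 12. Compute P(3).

Using the Lagrange interpolation formula with nodes 1, 2:
  L_0(s) = (s - 2) / -1
  L_1(s) = (s - 1) / 1
Then P(s) = 9·L_0(s) + 12·L_1(s).
Expanding and collecting terms gives P(s) = 3s + 6.
Evaluating at s = 3: P(3) = 15.

15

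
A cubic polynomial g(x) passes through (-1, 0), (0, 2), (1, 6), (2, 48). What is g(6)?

Write g(x) = ax^3 + bx^2 + cx + d. Substituting each data point gives a linear system:
  -a + b - c + d = 0
  d = 2
  a + b + c + d = 6
  8a + 4b + 2c + d = 48
Solving the system yields a = 6, b = 1, c = -3, d = 2.
So g(x) = 6x^3 + x^2 - 3x + 2.
Then g(6) = 1316.

1316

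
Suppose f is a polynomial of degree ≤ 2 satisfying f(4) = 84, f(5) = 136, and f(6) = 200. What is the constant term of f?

-4

Write f(s) = as^2 + bs + c. Substituting each data point gives a linear system:
  16a + 4b + c = 84
  25a + 5b + c = 136
  36a + 6b + c = 200
Solving the system yields a = 6, b = -2, c = -4.
So f(s) = 6s^2 - 2s - 4.
The constant term is -4.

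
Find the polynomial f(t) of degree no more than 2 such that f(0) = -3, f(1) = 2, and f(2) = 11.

Write f(t) = at^2 + bt + c. Substituting each data point gives a linear system:
  c = -3
  a + b + c = 2
  4a + 2b + c = 11
Solving the system yields a = 2, b = 3, c = -3.
So f(t) = 2t² + 3t - 3.
Check: f(2) = 11. ✓

f(t) = 2t^2 + 3t - 3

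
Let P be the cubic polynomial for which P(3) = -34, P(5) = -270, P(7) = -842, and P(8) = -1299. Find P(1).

10

Using the Lagrange interpolation formula with nodes 3, 5, 7, 8:
  L_0(x) = (x - 5)(x - 7)(x - 8) / -40
  L_1(x) = (x - 3)(x - 7)(x - 8) / 12
  L_2(x) = (x - 3)(x - 5)(x - 8) / -8
  L_3(x) = (x - 3)(x - 5)(x - 7) / 15
Then P(x) = -34·L_0(x) - 270·L_1(x) - 842·L_2(x) - 1299·L_3(x).
Expanding and collecting terms gives P(x) = -3x³ + 3x² + 5x + 5.
Evaluating at x = 1: P(1) = 10.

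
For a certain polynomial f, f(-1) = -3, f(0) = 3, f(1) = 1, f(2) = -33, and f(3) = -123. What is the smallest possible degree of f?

3

Forward differences of the values at x = -1, 0, 1, 2, 3:
  f  : -3  3  1  -33  -123
  Δ  : 6  -2  -34  -90
  Δ^2: -8  -32  -56
  Δ^3: -24  -24
  Δ^4: 0
The third differences are constant (-24) and nonzero, while all higher differences vanish, so the minimal degree is 3.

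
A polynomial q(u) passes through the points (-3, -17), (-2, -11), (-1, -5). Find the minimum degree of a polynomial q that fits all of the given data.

Forward differences of the values at u = -3, -2, -1:
  q  : -17  -11  -5
  Δ  : 6  6
  Δ^2: 0
The first differences are constant (6) and nonzero, while all higher differences vanish, so the minimal degree is 1.

1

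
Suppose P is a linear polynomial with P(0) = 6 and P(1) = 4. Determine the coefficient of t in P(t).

Write P(t) = at + b. Substituting each data point gives a linear system:
  b = 6
  a + b = 4
Solving the system yields a = -2, b = 6.
So P(t) = -2t + 6.
The leading coefficient is -2.

-2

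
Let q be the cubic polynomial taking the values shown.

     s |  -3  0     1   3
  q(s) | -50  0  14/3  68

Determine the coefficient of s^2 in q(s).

Write q(s) = as^3 + bs^2 + cs + d. Substituting each data point gives a linear system:
  -27a + 9b - 3c + d = -50
  d = 0
  a + b + c + d = 14/3
  27a + 9b + 3c + d = 68
Solving the system yields a = 2, b = 1, c = 5/3, d = 0.
So q(s) = 2s^3 + s^2 + (5/3)s.
The coefficient of s^2 is 1.

1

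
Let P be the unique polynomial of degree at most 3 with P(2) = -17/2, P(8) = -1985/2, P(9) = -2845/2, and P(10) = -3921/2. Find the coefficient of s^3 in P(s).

-2

Write P(s) = as^3 + bs^2 + cs + d. Substituting each data point gives a linear system:
  8a + 4b + 2c + d = -17/2
  512a + 64b + 8c + d = -1985/2
  729a + 81b + 9c + d = -2845/2
  1000a + 100b + 10c + d = -3921/2
Solving the system yields a = -2, b = 0, c = 4, d = -1/2.
So P(s) = -2s³ + 4s - 1/2.
The leading coefficient is -2.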